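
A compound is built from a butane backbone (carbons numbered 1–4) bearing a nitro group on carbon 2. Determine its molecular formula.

Atom tally by fragment:
  CH3 → C:1 H:3
  CH(NO2) → C:1 H:1 N:1 O:2
  CH2 → C:1 H:2
  CH3 → C:1 H:3
Element totals:
  C: 4
  H: 9
  N: 1
  O: 2

C4H9NO2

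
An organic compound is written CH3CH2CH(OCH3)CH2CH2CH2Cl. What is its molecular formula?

C7H15ClO

Element totals:
  C: 7
  H: 15
  Cl: 1
  O: 1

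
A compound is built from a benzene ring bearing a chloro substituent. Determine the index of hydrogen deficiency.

Atom tally by fragment:
  benzene ring core → C:6 H:6
  (− 1 ring H displaced by substituents)
  + Cl → Cl:1
Element totals:
  C: 6
  H: 5
  Cl: 1
Molecular formula: C6H5Cl.
DoU = (2C + 2 + N − H − X) / 2 = (2·6 + 2 + 0 − 5 − 1) / 2 = 4.

4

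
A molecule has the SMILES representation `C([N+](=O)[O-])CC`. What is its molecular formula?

Atom tally by fragment:
  O2NCH2 → C:1 H:2 N:1 O:2
  CH2 → C:1 H:2
  CH3 → C:1 H:3
Element totals:
  C: 3
  H: 7
  N: 1
  O: 2

C3H7NO2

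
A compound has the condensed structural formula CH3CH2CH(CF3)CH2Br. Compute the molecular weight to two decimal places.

205.02 g/mol

Element totals:
  C: 5
  H: 8
  Br: 1
  F: 3
Molecular formula: C5H8BrF3.
  M = 5(12.011) + 8(1.008) + 79.904 + 3(18.998)
    = 60.055 + 8.064 + 79.904 + 56.994 = 205.017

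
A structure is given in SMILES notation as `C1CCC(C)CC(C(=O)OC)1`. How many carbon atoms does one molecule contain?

9

Atom tally by fragment:
  cyclohexane ring core → C:6 H:12
  (− 2 ring H displaced by substituents)
  + CH3 → C:1 H:3
  + COOCH3 → C:2 H:3 O:2
Element totals:
  C: 9
  H: 16
  O: 2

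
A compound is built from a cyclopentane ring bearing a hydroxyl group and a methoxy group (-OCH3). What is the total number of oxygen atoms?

Atom tally by fragment:
  cyclopentane ring core → C:5 H:10
  (− 2 ring H displaced by substituents)
  + OH → O:1 H:1
  + OCH3 → C:1 H:3 O:1
Element totals:
  C: 6
  H: 12
  O: 2

2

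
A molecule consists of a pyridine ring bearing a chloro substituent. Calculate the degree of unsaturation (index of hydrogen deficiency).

Atom tally by fragment:
  pyridine ring core → C:5 H:5 N:1
  (− 1 ring H displaced by substituents)
  + Cl → Cl:1
Element totals:
  C: 5
  H: 4
  Cl: 1
  N: 1
Molecular formula: C5H4ClN.
DoU = (2C + 2 + N − H − X) / 2 = (2·5 + 2 + 1 − 4 − 1) / 2 = 4.

4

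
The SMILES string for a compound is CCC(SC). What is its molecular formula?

C4H10S

Atom tally by fragment:
  CH3 → C:1 H:3
  CH2 → C:1 H:2
  CH2SCH3 → C:2 H:5 S:1
Element totals:
  C: 4
  H: 10
  S: 1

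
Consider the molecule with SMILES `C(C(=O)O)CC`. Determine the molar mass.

Atom tally by fragment:
  HOOCCH2 → C:2 H:3 O:2
  CH2 → C:1 H:2
  CH3 → C:1 H:3
Element totals:
  C: 4
  H: 8
  O: 2
Molecular formula: C4H8O2.
  M = 4(12.011) + 8(1.008) + 2(15.999)
    = 48.044 + 8.064 + 31.998 = 88.106

88.11 g/mol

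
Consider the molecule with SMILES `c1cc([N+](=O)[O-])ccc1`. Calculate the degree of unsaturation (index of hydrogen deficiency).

Atom tally by fragment:
  benzene ring core → C:6 H:6
  (− 1 ring H displaced by substituents)
  + NO2 → N:1 O:2
Element totals:
  C: 6
  H: 5
  N: 1
  O: 2
Molecular formula: C6H5NO2.
DoU = (2C + 2 + N − H − X) / 2 = (2·6 + 2 + 1 − 5 − 0) / 2 = 5.

5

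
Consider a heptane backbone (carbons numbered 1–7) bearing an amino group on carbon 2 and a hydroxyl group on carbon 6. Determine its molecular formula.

Atom tally by fragment:
  CH3 → C:1 H:3
  CH(NH2) → C:1 H:3 N:1
  CH2 → C:1 H:2
  CH2 → C:1 H:2
  CH2 → C:1 H:2
  CH(OH) → C:1 H:2 O:1
  CH3 → C:1 H:3
Element totals:
  C: 7
  H: 17
  N: 1
  O: 1

C7H17NO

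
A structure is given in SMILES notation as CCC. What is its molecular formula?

C3H8

Atom tally by fragment:
  CH3 → C:1 H:3
  CH2 → C:1 H:2
  CH3 → C:1 H:3
Element totals:
  C: 3
  H: 8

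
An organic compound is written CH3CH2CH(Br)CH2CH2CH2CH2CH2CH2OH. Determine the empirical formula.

C9H19BrO

Element totals:
  C: 9
  H: 19
  Br: 1
  O: 1
Molecular formula: C9H19BrO.
gcd of subscripts (1, 9, 19, 1) = 1, so the empirical formula equals the molecular formula.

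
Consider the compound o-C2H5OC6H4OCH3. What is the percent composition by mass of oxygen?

Element totals:
  C: 9
  H: 12
  O: 2
Molecular formula: C9H12O2.
Molar mass = 152.193 g/mol.
Mass from O: 2 × 15.999 = 31.998 g/mol.
%O = 31.998 / 152.193 × 100 = 21.02%.

21.02%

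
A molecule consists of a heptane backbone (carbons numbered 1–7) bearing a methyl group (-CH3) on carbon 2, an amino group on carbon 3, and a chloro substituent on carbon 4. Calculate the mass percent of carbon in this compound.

58.70%

Atom tally by fragment:
  CH3 → C:1 H:3
  CH(CH3) → C:2 H:4
  CH(NH2) → C:1 H:3 N:1
  CH(Cl) → C:1 H:1 Cl:1
  CH2 → C:1 H:2
  CH2 → C:1 H:2
  CH3 → C:1 H:3
Element totals:
  C: 8
  H: 18
  Cl: 1
  N: 1
Molecular formula: C8H18ClN.
Molar mass = 163.689 g/mol.
Mass from C: 8 × 12.011 = 96.088 g/mol.
%C = 96.088 / 163.689 × 100 = 58.70%.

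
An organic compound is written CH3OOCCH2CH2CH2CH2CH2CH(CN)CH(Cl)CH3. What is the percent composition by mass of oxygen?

Atom tally by fragment:
  CH3OOCCH2 → C:3 H:5 O:2
  CH2 → C:1 H:2
  CH2 → C:1 H:2
  CH2 → C:1 H:2
  CH2 → C:1 H:2
  CH(CN) → C:2 H:1 N:1
  CH(Cl) → C:1 H:1 Cl:1
  CH3 → C:1 H:3
Element totals:
  C: 11
  H: 18
  Cl: 1
  N: 1
  O: 2
Molecular formula: C11H18ClNO2.
Molar mass = 231.720 g/mol.
Mass from O: 2 × 15.999 = 31.998 g/mol.
%O = 31.998 / 231.720 × 100 = 13.81%.

13.81%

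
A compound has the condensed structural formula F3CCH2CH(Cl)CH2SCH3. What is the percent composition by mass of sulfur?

16.64%

Atom tally by fragment:
  F3CCH2 → C:2 H:2 F:3
  CH(Cl) → C:1 H:1 Cl:1
  CH2SCH3 → C:2 H:5 S:1
Element totals:
  C: 5
  H: 8
  Cl: 1
  F: 3
  S: 1
Molecular formula: C5H8ClF3S.
Molar mass = 192.623 g/mol.
Mass from S: 1 × 32.06 = 32.060 g/mol.
%S = 32.060 / 192.623 × 100 = 16.64%.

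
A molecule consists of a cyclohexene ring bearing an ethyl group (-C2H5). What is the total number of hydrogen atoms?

14

Atom tally by fragment:
  cyclohexene ring core → C:6 H:10
  (− 1 ring H displaced by substituents)
  + C2H5 → C:2 H:5
Element totals:
  C: 8
  H: 14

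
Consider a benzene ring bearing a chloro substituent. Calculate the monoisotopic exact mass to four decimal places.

112.0080

Atom tally by fragment:
  benzene ring core → C:6 H:6
  (− 1 ring H displaced by substituents)
  + Cl → Cl:1
Element totals:
  C: 6
  H: 5
  Cl: 1
Molecular formula: C6H5Cl.
  M = 6(12.0) + 5(1.007825) + 34.968853
    = 72.000000 + 5.039125 + 34.968853 = 112.007978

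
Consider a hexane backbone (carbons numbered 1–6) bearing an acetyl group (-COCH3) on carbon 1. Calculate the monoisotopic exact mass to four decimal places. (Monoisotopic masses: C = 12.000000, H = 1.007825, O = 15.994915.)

Atom tally by fragment:
  CH3COCH2 → C:3 H:5 O:1
  CH2 → C:1 H:2
  CH2 → C:1 H:2
  CH2 → C:1 H:2
  CH2 → C:1 H:2
  CH3 → C:1 H:3
Element totals:
  C: 8
  H: 16
  O: 1
Molecular formula: C8H16O.
  M = 8(12.0) + 16(1.007825) + 15.994915
    = 96.000000 + 16.125200 + 15.994915 = 128.120115

128.1201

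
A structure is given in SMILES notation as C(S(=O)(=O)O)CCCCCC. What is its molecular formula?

Atom tally by fragment:
  HO3SCH2 → C:1 H:3 S:1 O:3
  CH2 → C:1 H:2
  CH2 → C:1 H:2
  CH2 → C:1 H:2
  CH2 → C:1 H:2
  CH2 → C:1 H:2
  CH3 → C:1 H:3
Element totals:
  C: 7
  H: 16
  O: 3
  S: 1

C7H16O3S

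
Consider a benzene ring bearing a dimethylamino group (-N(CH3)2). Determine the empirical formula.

C8H11N

Atom tally by fragment:
  benzene ring core → C:6 H:6
  (− 1 ring H displaced by substituents)
  + N(CH3)2 → N:1 C:2 H:6
Element totals:
  C: 8
  H: 11
  N: 1
Molecular formula: C8H11N.
gcd of subscripts (8, 11, 1) = 1, so the empirical formula equals the molecular formula.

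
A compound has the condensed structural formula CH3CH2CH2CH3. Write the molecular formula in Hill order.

C4H10

Element totals:
  C: 4
  H: 10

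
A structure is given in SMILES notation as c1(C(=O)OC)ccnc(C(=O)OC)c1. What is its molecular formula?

C9H9NO4

Atom tally by fragment:
  pyridine ring core → C:5 H:5 N:1
  (− 2 ring H displaced by substituents)
  + COOCH3 → C:2 H:3 O:2
  + COOCH3 → C:2 H:3 O:2
Element totals:
  C: 9
  H: 9
  N: 1
  O: 4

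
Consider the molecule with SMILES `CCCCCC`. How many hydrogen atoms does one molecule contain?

Atom tally by fragment:
  CH3 → C:1 H:3
  CH2 → C:1 H:2
  CH2 → C:1 H:2
  CH2 → C:1 H:2
  CH2 → C:1 H:2
  CH3 → C:1 H:3
Element totals:
  C: 6
  H: 14

14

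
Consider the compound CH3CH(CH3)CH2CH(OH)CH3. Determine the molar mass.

Atom tally by fragment:
  CH3 → C:1 H:3
  CH(CH3) → C:2 H:4
  CH2 → C:1 H:2
  CH(OH) → C:1 H:2 O:1
  CH3 → C:1 H:3
Element totals:
  C: 6
  H: 14
  O: 1
Molecular formula: C6H14O.
  M = 6(12.011) + 14(1.008) + 15.999
    = 72.066 + 14.112 + 15.999 = 102.177

102.18 g/mol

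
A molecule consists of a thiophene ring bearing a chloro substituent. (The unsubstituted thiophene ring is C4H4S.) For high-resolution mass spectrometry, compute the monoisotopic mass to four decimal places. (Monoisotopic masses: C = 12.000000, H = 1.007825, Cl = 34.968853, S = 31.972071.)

Atom tally by fragment:
  thiophene ring core → C:4 H:4 S:1
  (− 1 ring H displaced by substituents)
  + Cl → Cl:1
Element totals:
  C: 4
  H: 3
  Cl: 1
  S: 1
Molecular formula: C4H3ClS.
  M = 4(12.0) + 3(1.007825) + 34.968853 + 31.972071
    = 48.000000 + 3.023475 + 34.968853 + 31.972071 = 117.964399

117.9644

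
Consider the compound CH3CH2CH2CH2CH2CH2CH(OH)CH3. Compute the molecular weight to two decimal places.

130.23 g/mol

Atom tally by fragment:
  CH3 → C:1 H:3
  CH2 → C:1 H:2
  CH2 → C:1 H:2
  CH2 → C:1 H:2
  CH2 → C:1 H:2
  CH2 → C:1 H:2
  CH(OH) → C:1 H:2 O:1
  CH3 → C:1 H:3
Element totals:
  C: 8
  H: 18
  O: 1
Molecular formula: C8H18O.
  M = 8(12.011) + 18(1.008) + 15.999
    = 96.088 + 18.144 + 15.999 = 130.231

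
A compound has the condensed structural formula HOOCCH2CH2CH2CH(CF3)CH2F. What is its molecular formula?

C7H10F4O2

Atom tally by fragment:
  HOOCCH2 → C:2 H:3 O:2
  CH2 → C:1 H:2
  CH2 → C:1 H:2
  CH(CF3) → C:2 H:1 F:3
  CH2F → C:1 H:2 F:1
Element totals:
  C: 7
  H: 10
  F: 4
  O: 2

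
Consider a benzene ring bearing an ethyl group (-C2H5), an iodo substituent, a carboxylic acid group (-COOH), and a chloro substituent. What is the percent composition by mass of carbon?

34.81%

Atom tally by fragment:
  benzene ring core → C:6 H:6
  (− 4 ring H displaced by substituents)
  + C2H5 → C:2 H:5
  + I → I:1
  + COOH → C:1 H:1 O:2
  + Cl → Cl:1
Element totals:
  C: 9
  H: 8
  Cl: 1
  I: 1
  O: 2
Molecular formula: C9H8ClIO2.
Molar mass = 310.515 g/mol.
Mass from C: 9 × 12.011 = 108.099 g/mol.
%C = 108.099 / 310.515 × 100 = 34.81%.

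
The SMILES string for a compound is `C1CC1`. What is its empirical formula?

Atom tally by fragment:
  cyclopropane ring core → C:3 H:6
Element totals:
  C: 3
  H: 6
Molecular formula: C3H6.
gcd of subscripts = 3; dividing each by 3:
  C: 3/3 = 1
  H: 6/3 = 2

CH2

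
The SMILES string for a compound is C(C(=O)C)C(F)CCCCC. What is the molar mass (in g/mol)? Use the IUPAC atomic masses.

Atom tally by fragment:
  CH3COCH2 → C:3 H:5 O:1
  CH(F) → C:1 H:1 F:1
  CH2 → C:1 H:2
  CH2 → C:1 H:2
  CH2 → C:1 H:2
  CH2 → C:1 H:2
  CH3 → C:1 H:3
Element totals:
  C: 9
  H: 17
  F: 1
  O: 1
Molecular formula: C9H17FO.
  M = 9(12.011) + 17(1.008) + 18.998 + 15.999
    = 108.099 + 17.136 + 18.998 + 15.999 = 160.232

160.23 g/mol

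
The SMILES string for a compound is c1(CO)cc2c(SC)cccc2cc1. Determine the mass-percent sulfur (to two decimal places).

15.69%

Atom tally by fragment:
  naphthalene ring system core → C:10 H:8
  (− 2 ring H displaced by substituents)
  + CH2OH → C:1 H:3 O:1
  + SCH3 → C:1 H:3 S:1
Element totals:
  C: 12
  H: 12
  O: 1
  S: 1
Molecular formula: C12H12OS.
Molar mass = 204.287 g/mol.
Mass from S: 1 × 32.06 = 32.060 g/mol.
%S = 32.060 / 204.287 × 100 = 15.69%.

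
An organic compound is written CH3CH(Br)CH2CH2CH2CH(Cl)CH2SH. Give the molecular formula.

C7H14BrClS

Atom tally by fragment:
  CH3 → C:1 H:3
  CH(Br) → C:1 H:1 Br:1
  CH2 → C:1 H:2
  CH2 → C:1 H:2
  CH2 → C:1 H:2
  CH(Cl) → C:1 H:1 Cl:1
  CH2SH → C:1 H:3 S:1
Element totals:
  C: 7
  H: 14
  Br: 1
  Cl: 1
  S: 1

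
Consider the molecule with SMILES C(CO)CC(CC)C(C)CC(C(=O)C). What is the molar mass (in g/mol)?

Atom tally by fragment:
  HOCH2CH2 → C:2 H:5 O:1
  CH2 → C:1 H:2
  CH(C2H5) → C:3 H:6
  CH(CH3) → C:2 H:4
  CH2 → C:1 H:2
  CH2COCH3 → C:3 H:5 O:1
Element totals:
  C: 12
  H: 24
  O: 2
Molecular formula: C12H24O2.
  M = 12(12.011) + 24(1.008) + 2(15.999)
    = 144.132 + 24.192 + 31.998 = 200.322

200.32 g/mol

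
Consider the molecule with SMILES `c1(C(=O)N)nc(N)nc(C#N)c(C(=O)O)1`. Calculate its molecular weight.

207.15 g/mol

Atom tally by fragment:
  pyrimidine ring core → C:4 H:4 N:2
  (− 4 ring H displaced by substituents)
  + CONH2 → C:1 H:2 O:1 N:1
  + NH2 → N:1 H:2
  + CN → C:1 N:1
  + COOH → C:1 H:1 O:2
Element totals:
  C: 7
  H: 5
  N: 5
  O: 3
Molecular formula: C7H5N5O3.
  M = 7(12.011) + 5(1.008) + 5(14.007) + 3(15.999)
    = 84.077 + 5.040 + 70.035 + 47.997 = 207.149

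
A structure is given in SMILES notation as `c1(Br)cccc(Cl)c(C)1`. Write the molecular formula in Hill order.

Atom tally by fragment:
  benzene ring core → C:6 H:6
  (− 3 ring H displaced by substituents)
  + Br → Br:1
  + Cl → Cl:1
  + CH3 → C:1 H:3
Element totals:
  C: 7
  H: 6
  Br: 1
  Cl: 1

C7H6BrCl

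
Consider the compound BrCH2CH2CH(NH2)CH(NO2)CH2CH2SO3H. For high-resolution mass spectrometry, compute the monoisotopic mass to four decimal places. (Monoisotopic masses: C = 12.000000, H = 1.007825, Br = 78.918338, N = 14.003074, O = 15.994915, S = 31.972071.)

303.9729

Element totals:
  C: 6
  H: 13
  Br: 1
  N: 2
  O: 5
  S: 1
Molecular formula: C6H13BrN2O5S.
  M = 6(12.0) + 13(1.007825) + 78.918338 + 2(14.003074) + 5(15.994915) + 31.972071
    = 72.000000 + 13.101725 + 78.918338 + 28.006148 + 79.974575 + 31.972071 = 303.972857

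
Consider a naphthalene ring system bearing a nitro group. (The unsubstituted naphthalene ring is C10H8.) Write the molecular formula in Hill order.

C10H7NO2

Atom tally by fragment:
  naphthalene ring system core → C:10 H:8
  (− 1 ring H displaced by substituents)
  + NO2 → N:1 O:2
Element totals:
  C: 10
  H: 7
  N: 1
  O: 2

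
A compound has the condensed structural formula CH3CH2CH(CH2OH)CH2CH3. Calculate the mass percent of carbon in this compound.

Atom tally by fragment:
  CH3 → C:1 H:3
  CH2 → C:1 H:2
  CH(CH2OH) → C:2 H:4 O:1
  CH2 → C:1 H:2
  CH3 → C:1 H:3
Element totals:
  C: 6
  H: 14
  O: 1
Molecular formula: C6H14O.
Molar mass = 102.177 g/mol.
Mass from C: 6 × 12.011 = 72.066 g/mol.
%C = 72.066 / 102.177 × 100 = 70.53%.

70.53%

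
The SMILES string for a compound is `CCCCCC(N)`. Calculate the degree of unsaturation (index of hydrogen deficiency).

0

Atom tally by fragment:
  CH3 → C:1 H:3
  CH2 → C:1 H:2
  CH2 → C:1 H:2
  CH2 → C:1 H:2
  CH2 → C:1 H:2
  CH2NH2 → C:1 H:4 N:1
Element totals:
  C: 6
  H: 15
  N: 1
Molecular formula: C6H15N.
DoU = (2C + 2 + N − H − X) / 2 = (2·6 + 2 + 1 − 15 − 0) / 2 = 0.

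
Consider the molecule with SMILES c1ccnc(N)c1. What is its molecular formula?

C5H6N2

Atom tally by fragment:
  pyridine ring core → C:5 H:5 N:1
  (− 1 ring H displaced by substituents)
  + NH2 → N:1 H:2
Element totals:
  C: 5
  H: 6
  N: 2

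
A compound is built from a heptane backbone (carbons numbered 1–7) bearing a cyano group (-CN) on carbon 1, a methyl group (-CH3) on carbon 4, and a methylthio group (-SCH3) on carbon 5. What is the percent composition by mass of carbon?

64.81%

Atom tally by fragment:
  NCCH2 → C:2 H:2 N:1
  CH2 → C:1 H:2
  CH2 → C:1 H:2
  CH(CH3) → C:2 H:4
  CH(SCH3) → C:2 H:4 S:1
  CH2 → C:1 H:2
  CH3 → C:1 H:3
Element totals:
  C: 10
  H: 19
  N: 1
  S: 1
Molecular formula: C10H19NS.
Molar mass = 185.329 g/mol.
Mass from C: 10 × 12.011 = 120.110 g/mol.
%C = 120.110 / 185.329 × 100 = 64.81%.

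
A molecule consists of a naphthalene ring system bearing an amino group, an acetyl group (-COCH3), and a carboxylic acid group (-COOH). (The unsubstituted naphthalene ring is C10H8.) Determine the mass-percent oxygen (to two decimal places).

Atom tally by fragment:
  naphthalene ring system core → C:10 H:8
  (− 3 ring H displaced by substituents)
  + NH2 → N:1 H:2
  + COCH3 → C:2 H:3 O:1
  + COOH → C:1 H:1 O:2
Element totals:
  C: 13
  H: 11
  N: 1
  O: 3
Molecular formula: C13H11NO3.
Molar mass = 229.235 g/mol.
Mass from O: 3 × 15.999 = 47.997 g/mol.
%O = 47.997 / 229.235 × 100 = 20.94%.

20.94%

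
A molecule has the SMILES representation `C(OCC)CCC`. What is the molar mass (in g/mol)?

Atom tally by fragment:
  C2H5OCH2 → C:3 H:7 O:1
  CH2 → C:1 H:2
  CH2 → C:1 H:2
  CH3 → C:1 H:3
Element totals:
  C: 6
  H: 14
  O: 1
Molecular formula: C6H14O.
  M = 6(12.011) + 14(1.008) + 15.999
    = 72.066 + 14.112 + 15.999 = 102.177

102.18 g/mol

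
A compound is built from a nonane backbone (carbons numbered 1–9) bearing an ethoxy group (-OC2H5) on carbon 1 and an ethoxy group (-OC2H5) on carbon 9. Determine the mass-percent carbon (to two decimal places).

Atom tally by fragment:
  C2H5OCH2 → C:3 H:7 O:1
  CH2 → C:1 H:2
  CH2 → C:1 H:2
  CH2 → C:1 H:2
  CH2 → C:1 H:2
  CH2 → C:1 H:2
  CH2 → C:1 H:2
  CH2 → C:1 H:2
  CH2OC2H5 → C:3 H:7 O:1
Element totals:
  C: 13
  H: 28
  O: 2
Molecular formula: C13H28O2.
Molar mass = 216.365 g/mol.
Mass from C: 13 × 12.011 = 156.143 g/mol.
%C = 156.143 / 216.365 × 100 = 72.17%.

72.17%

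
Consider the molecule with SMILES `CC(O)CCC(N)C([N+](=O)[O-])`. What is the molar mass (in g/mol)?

Atom tally by fragment:
  CH3 → C:1 H:3
  CH(OH) → C:1 H:2 O:1
  CH2 → C:1 H:2
  CH2 → C:1 H:2
  CH(NH2) → C:1 H:3 N:1
  CH2NO2 → C:1 H:2 N:1 O:2
Element totals:
  C: 6
  H: 14
  N: 2
  O: 3
Molecular formula: C6H14N2O3.
  M = 6(12.011) + 14(1.008) + 2(14.007) + 3(15.999)
    = 72.066 + 14.112 + 28.014 + 47.997 = 162.189

162.19 g/mol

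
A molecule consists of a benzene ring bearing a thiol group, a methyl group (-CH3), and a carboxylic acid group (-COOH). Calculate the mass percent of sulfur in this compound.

19.06%

Atom tally by fragment:
  benzene ring core → C:6 H:6
  (− 3 ring H displaced by substituents)
  + SH → S:1 H:1
  + CH3 → C:1 H:3
  + COOH → C:1 H:1 O:2
Element totals:
  C: 8
  H: 8
  O: 2
  S: 1
Molecular formula: C8H8O2S.
Molar mass = 168.210 g/mol.
Mass from S: 1 × 32.06 = 32.060 g/mol.
%S = 32.060 / 168.210 × 100 = 19.06%.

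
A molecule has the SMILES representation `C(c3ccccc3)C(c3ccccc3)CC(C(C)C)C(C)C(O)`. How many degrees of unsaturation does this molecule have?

8

Atom tally by fragment:
  C6H5CH2 → C:7 H:7
  CH(C6H5) → C:7 H:6
  CH2 → C:1 H:2
  CH(CH(CH3)2) → C:4 H:8
  CH(CH3) → C:2 H:4
  CH2OH → C:1 H:3 O:1
Element totals:
  C: 22
  H: 30
  O: 1
Molecular formula: C22H30O.
DoU = (2C + 2 + N − H − X) / 2 = (2·22 + 2 + 0 − 30 − 0) / 2 = 8.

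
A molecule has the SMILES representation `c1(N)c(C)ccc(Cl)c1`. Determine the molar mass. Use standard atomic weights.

Atom tally by fragment:
  benzene ring core → C:6 H:6
  (− 3 ring H displaced by substituents)
  + NH2 → N:1 H:2
  + CH3 → C:1 H:3
  + Cl → Cl:1
Element totals:
  C: 7
  H: 8
  Cl: 1
  N: 1
Molecular formula: C7H8ClN.
  M = 7(12.011) + 8(1.008) + 35.45 + 14.007
    = 84.077 + 8.064 + 35.450 + 14.007 = 141.598

141.60 g/mol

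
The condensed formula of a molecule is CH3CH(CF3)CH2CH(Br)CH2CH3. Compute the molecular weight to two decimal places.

Atom tally by fragment:
  CH3 → C:1 H:3
  CH(CF3) → C:2 H:1 F:3
  CH2 → C:1 H:2
  CH(Br) → C:1 H:1 Br:1
  CH2 → C:1 H:2
  CH3 → C:1 H:3
Element totals:
  C: 7
  H: 12
  Br: 1
  F: 3
Molecular formula: C7H12BrF3.
  M = 7(12.011) + 12(1.008) + 79.904 + 3(18.998)
    = 84.077 + 12.096 + 79.904 + 56.994 = 233.071

233.07 g/mol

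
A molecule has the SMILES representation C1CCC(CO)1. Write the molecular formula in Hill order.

Atom tally by fragment:
  cyclobutane ring core → C:4 H:8
  (− 1 ring H displaced by substituents)
  + CH2OH → C:1 H:3 O:1
Element totals:
  C: 5
  H: 10
  O: 1

C5H10O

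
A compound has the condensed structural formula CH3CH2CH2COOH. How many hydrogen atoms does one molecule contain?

8

Atom tally by fragment:
  CH3 → C:1 H:3
  CH2 → C:1 H:2
  CH2COOH → C:2 H:3 O:2
Element totals:
  C: 4
  H: 8
  O: 2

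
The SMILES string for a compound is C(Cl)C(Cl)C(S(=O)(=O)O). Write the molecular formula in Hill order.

C3H6Cl2O3S

Atom tally by fragment:
  ClCH2 → C:1 H:2 Cl:1
  CH(Cl) → C:1 H:1 Cl:1
  CH2SO3H → C:1 H:3 S:1 O:3
Element totals:
  C: 3
  H: 6
  Cl: 2
  O: 3
  S: 1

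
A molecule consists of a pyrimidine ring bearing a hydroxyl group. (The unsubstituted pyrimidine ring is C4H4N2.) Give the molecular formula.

C4H4N2O

Atom tally by fragment:
  pyrimidine ring core → C:4 H:4 N:2
  (− 1 ring H displaced by substituents)
  + OH → O:1 H:1
Element totals:
  C: 4
  H: 4
  N: 2
  O: 1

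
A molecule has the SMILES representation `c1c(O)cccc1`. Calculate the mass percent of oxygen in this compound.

Atom tally by fragment:
  benzene ring core → C:6 H:6
  (− 1 ring H displaced by substituents)
  + OH → O:1 H:1
Element totals:
  C: 6
  H: 6
  O: 1
Molecular formula: C6H6O.
Molar mass = 94.113 g/mol.
Mass from O: 1 × 15.999 = 15.999 g/mol.
%O = 15.999 / 94.113 × 100 = 17.00%.

17.00%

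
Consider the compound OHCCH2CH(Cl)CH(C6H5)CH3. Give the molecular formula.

Atom tally by fragment:
  OHCCH2 → C:2 H:3 O:1
  CH(Cl) → C:1 H:1 Cl:1
  CH(C6H5) → C:7 H:6
  CH3 → C:1 H:3
Element totals:
  C: 11
  H: 13
  Cl: 1
  O: 1

C11H13ClO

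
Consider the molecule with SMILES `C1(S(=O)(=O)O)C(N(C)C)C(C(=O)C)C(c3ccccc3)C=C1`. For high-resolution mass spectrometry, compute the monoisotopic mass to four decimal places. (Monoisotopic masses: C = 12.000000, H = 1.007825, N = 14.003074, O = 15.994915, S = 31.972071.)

323.1191

Atom tally by fragment:
  cyclohexene ring core → C:6 H:10
  (− 4 ring H displaced by substituents)
  + SO3H → S:1 O:3 H:1
  + N(CH3)2 → N:1 C:2 H:6
  + COCH3 → C:2 H:3 O:1
  + C6H5 → C:6 H:5
Element totals:
  C: 16
  H: 21
  N: 1
  O: 4
  S: 1
Molecular formula: C16H21NO4S.
  M = 16(12.0) + 21(1.007825) + 14.003074 + 4(15.994915) + 31.972071
    = 192.000000 + 21.164325 + 14.003074 + 63.979660 + 31.972071 = 323.119130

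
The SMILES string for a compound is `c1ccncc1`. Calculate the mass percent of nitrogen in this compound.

Atom tally by fragment:
  pyridine ring core → C:5 H:5 N:1
Element totals:
  C: 5
  H: 5
  N: 1
Molecular formula: C5H5N.
Molar mass = 79.102 g/mol.
Mass from N: 1 × 14.007 = 14.007 g/mol.
%N = 14.007 / 79.102 × 100 = 17.71%.

17.71%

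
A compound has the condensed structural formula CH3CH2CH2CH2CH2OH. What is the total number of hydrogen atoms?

12

Element totals:
  C: 5
  H: 12
  O: 1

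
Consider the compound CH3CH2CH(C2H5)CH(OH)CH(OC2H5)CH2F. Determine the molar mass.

192.27 g/mol

Atom tally by fragment:
  CH3 → C:1 H:3
  CH2 → C:1 H:2
  CH(C2H5) → C:3 H:6
  CH(OH) → C:1 H:2 O:1
  CH(OC2H5) → C:3 H:6 O:1
  CH2F → C:1 H:2 F:1
Element totals:
  C: 10
  H: 21
  F: 1
  O: 2
Molecular formula: C10H21FO2.
  M = 10(12.011) + 21(1.008) + 18.998 + 2(15.999)
    = 120.110 + 21.168 + 18.998 + 31.998 = 192.274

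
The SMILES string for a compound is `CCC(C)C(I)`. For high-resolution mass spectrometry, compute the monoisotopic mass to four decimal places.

197.9905

Atom tally by fragment:
  CH3 → C:1 H:3
  CH2 → C:1 H:2
  CH(CH3) → C:2 H:4
  CH2I → C:1 H:2 I:1
Element totals:
  C: 5
  H: 11
  I: 1
Molecular formula: C5H11I.
  M = 5(12.0) + 11(1.007825) + 126.904472
    = 60.000000 + 11.086075 + 126.904472 = 197.990547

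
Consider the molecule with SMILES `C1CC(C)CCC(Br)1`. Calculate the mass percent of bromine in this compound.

45.12%

Atom tally by fragment:
  cyclohexane ring core → C:6 H:12
  (− 2 ring H displaced by substituents)
  + CH3 → C:1 H:3
  + Br → Br:1
Element totals:
  C: 7
  H: 13
  Br: 1
Molecular formula: C7H13Br.
Molar mass = 177.085 g/mol.
Mass from Br: 1 × 79.904 = 79.904 g/mol.
%Br = 79.904 / 177.085 × 100 = 45.12%.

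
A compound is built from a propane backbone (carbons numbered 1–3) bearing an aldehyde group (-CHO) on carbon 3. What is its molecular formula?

C4H8O

Atom tally by fragment:
  CH3 → C:1 H:3
  CH2 → C:1 H:2
  CH2CHO → C:2 H:3 O:1
Element totals:
  C: 4
  H: 8
  O: 1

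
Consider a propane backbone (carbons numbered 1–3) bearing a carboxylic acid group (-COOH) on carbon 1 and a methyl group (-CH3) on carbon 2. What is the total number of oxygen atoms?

Atom tally by fragment:
  HOOCCH2 → C:2 H:3 O:2
  CH(CH3) → C:2 H:4
  CH3 → C:1 H:3
Element totals:
  C: 5
  H: 10
  O: 2

2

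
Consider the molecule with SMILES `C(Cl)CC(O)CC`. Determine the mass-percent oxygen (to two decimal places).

13.05%

Atom tally by fragment:
  ClCH2 → C:1 H:2 Cl:1
  CH2 → C:1 H:2
  CH(OH) → C:1 H:2 O:1
  CH2 → C:1 H:2
  CH3 → C:1 H:3
Element totals:
  C: 5
  H: 11
  Cl: 1
  O: 1
Molecular formula: C5H11ClO.
Molar mass = 122.592 g/mol.
Mass from O: 1 × 15.999 = 15.999 g/mol.
%O = 15.999 / 122.592 × 100 = 13.05%.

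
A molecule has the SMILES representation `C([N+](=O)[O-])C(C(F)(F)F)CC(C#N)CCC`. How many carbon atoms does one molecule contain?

9

Atom tally by fragment:
  O2NCH2 → C:1 H:2 N:1 O:2
  CH(CF3) → C:2 H:1 F:3
  CH2 → C:1 H:2
  CH(CN) → C:2 H:1 N:1
  CH2 → C:1 H:2
  CH2 → C:1 H:2
  CH3 → C:1 H:3
Element totals:
  C: 9
  H: 13
  F: 3
  N: 2
  O: 2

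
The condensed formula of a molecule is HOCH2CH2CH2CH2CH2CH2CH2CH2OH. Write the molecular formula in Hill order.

Atom tally by fragment:
  HOCH2CH2 → C:2 H:5 O:1
  CH2 → C:1 H:2
  CH2 → C:1 H:2
  CH2 → C:1 H:2
  CH2 → C:1 H:2
  CH2CH2OH → C:2 H:5 O:1
Element totals:
  C: 8
  H: 18
  O: 2

C8H18O2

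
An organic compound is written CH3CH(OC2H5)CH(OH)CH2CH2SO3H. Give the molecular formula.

Element totals:
  C: 7
  H: 16
  O: 5
  S: 1

C7H16O5S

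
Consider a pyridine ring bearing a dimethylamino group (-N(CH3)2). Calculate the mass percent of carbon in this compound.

Atom tally by fragment:
  pyridine ring core → C:5 H:5 N:1
  (− 1 ring H displaced by substituents)
  + N(CH3)2 → N:1 C:2 H:6
Element totals:
  C: 7
  H: 10
  N: 2
Molecular formula: C7H10N2.
Molar mass = 122.171 g/mol.
Mass from C: 7 × 12.011 = 84.077 g/mol.
%C = 84.077 / 122.171 × 100 = 68.82%.

68.82%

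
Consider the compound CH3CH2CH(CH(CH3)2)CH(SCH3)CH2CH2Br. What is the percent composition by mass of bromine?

Atom tally by fragment:
  CH3 → C:1 H:3
  CH2 → C:1 H:2
  CH(CH(CH3)2) → C:4 H:8
  CH(SCH3) → C:2 H:4 S:1
  CH2 → C:1 H:2
  CH2Br → C:1 H:2 Br:1
Element totals:
  C: 10
  H: 21
  Br: 1
  S: 1
Molecular formula: C10H21BrS.
Molar mass = 253.242 g/mol.
Mass from Br: 1 × 79.904 = 79.904 g/mol.
%Br = 79.904 / 253.242 × 100 = 31.55%.

31.55%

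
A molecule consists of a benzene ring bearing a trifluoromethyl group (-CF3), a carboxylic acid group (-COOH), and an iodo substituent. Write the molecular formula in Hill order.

Atom tally by fragment:
  benzene ring core → C:6 H:6
  (− 3 ring H displaced by substituents)
  + CF3 → C:1 F:3
  + COOH → C:1 H:1 O:2
  + I → I:1
Element totals:
  C: 8
  H: 4
  F: 3
  I: 1
  O: 2

C8H4F3IO2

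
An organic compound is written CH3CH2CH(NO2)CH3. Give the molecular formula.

C4H9NO2

Atom tally by fragment:
  CH3 → C:1 H:3
  CH2 → C:1 H:2
  CH(NO2) → C:1 H:1 N:1 O:2
  CH3 → C:1 H:3
Element totals:
  C: 4
  H: 9
  N: 1
  O: 2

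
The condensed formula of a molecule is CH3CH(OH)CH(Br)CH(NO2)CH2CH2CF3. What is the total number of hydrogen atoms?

Atom tally by fragment:
  CH3 → C:1 H:3
  CH(OH) → C:1 H:2 O:1
  CH(Br) → C:1 H:1 Br:1
  CH(NO2) → C:1 H:1 N:1 O:2
  CH2 → C:1 H:2
  CH2CF3 → C:2 H:2 F:3
Element totals:
  C: 7
  H: 11
  Br: 1
  F: 3
  N: 1
  O: 3

11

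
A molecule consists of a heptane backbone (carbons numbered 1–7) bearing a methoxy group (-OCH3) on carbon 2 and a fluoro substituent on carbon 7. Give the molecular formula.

Atom tally by fragment:
  CH3 → C:1 H:3
  CH(OCH3) → C:2 H:4 O:1
  CH2 → C:1 H:2
  CH2 → C:1 H:2
  CH2 → C:1 H:2
  CH2 → C:1 H:2
  CH2F → C:1 H:2 F:1
Element totals:
  C: 8
  H: 17
  F: 1
  O: 1

C8H17FO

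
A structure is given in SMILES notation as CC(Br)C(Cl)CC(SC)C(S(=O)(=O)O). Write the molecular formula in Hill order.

C7H14BrClO3S2

Atom tally by fragment:
  CH3 → C:1 H:3
  CH(Br) → C:1 H:1 Br:1
  CH(Cl) → C:1 H:1 Cl:1
  CH2 → C:1 H:2
  CH(SCH3) → C:2 H:4 S:1
  CH2SO3H → C:1 H:3 S:1 O:3
Element totals:
  C: 7
  H: 14
  Br: 1
  Cl: 1
  O: 3
  S: 2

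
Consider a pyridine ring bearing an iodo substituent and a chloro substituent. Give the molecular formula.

Atom tally by fragment:
  pyridine ring core → C:5 H:5 N:1
  (− 2 ring H displaced by substituents)
  + I → I:1
  + Cl → Cl:1
Element totals:
  C: 5
  H: 3
  Cl: 1
  I: 1
  N: 1

C5H3ClIN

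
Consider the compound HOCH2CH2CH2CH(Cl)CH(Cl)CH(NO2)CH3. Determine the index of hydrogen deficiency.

1

Element totals:
  C: 7
  H: 13
  Cl: 2
  N: 1
  O: 3
Molecular formula: C7H13Cl2NO3.
DoU = (2C + 2 + N − H − X) / 2 = (2·7 + 2 + 1 − 13 − 2) / 2 = 1.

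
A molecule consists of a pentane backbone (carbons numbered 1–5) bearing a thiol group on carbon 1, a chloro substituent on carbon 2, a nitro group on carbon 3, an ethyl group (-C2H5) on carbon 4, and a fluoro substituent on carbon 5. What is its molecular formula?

C7H13ClFNO2S

Atom tally by fragment:
  HSCH2 → C:1 H:3 S:1
  CH(Cl) → C:1 H:1 Cl:1
  CH(NO2) → C:1 H:1 N:1 O:2
  CH(C2H5) → C:3 H:6
  CH2F → C:1 H:2 F:1
Element totals:
  C: 7
  H: 13
  Cl: 1
  F: 1
  N: 1
  O: 2
  S: 1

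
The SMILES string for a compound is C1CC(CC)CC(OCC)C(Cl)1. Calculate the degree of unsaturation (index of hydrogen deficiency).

Atom tally by fragment:
  cyclohexane ring core → C:6 H:12
  (− 3 ring H displaced by substituents)
  + C2H5 → C:2 H:5
  + OC2H5 → C:2 H:5 O:1
  + Cl → Cl:1
Element totals:
  C: 10
  H: 19
  Cl: 1
  O: 1
Molecular formula: C10H19ClO.
DoU = (2C + 2 + N − H − X) / 2 = (2·10 + 2 + 0 − 19 − 1) / 2 = 1.

1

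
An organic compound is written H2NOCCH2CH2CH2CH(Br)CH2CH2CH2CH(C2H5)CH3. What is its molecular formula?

C12H24BrNO

Element totals:
  C: 12
  H: 24
  Br: 1
  N: 1
  O: 1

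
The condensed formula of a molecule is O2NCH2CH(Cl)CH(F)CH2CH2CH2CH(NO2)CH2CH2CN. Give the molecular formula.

Atom tally by fragment:
  O2NCH2 → C:1 H:2 N:1 O:2
  CH(Cl) → C:1 H:1 Cl:1
  CH(F) → C:1 H:1 F:1
  CH2 → C:1 H:2
  CH2 → C:1 H:2
  CH2 → C:1 H:2
  CH(NO2) → C:1 H:1 N:1 O:2
  CH2 → C:1 H:2
  CH2CN → C:2 H:2 N:1
Element totals:
  C: 10
  H: 15
  Cl: 1
  F: 1
  N: 3
  O: 4

C10H15ClFN3O4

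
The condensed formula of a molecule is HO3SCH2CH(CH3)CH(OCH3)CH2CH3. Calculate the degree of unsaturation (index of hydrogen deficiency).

0

Atom tally by fragment:
  HO3SCH2 → C:1 H:3 S:1 O:3
  CH(CH3) → C:2 H:4
  CH(OCH3) → C:2 H:4 O:1
  CH2 → C:1 H:2
  CH3 → C:1 H:3
Element totals:
  C: 7
  H: 16
  O: 4
  S: 1
Molecular formula: C7H16O4S.
DoU = (2C + 2 + N − H − X) / 2 = (2·7 + 2 + 0 − 16 − 0) / 2 = 0.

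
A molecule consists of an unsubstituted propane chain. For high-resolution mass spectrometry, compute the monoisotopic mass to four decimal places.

44.0626

Atom tally by fragment:
  CH3 → C:1 H:3
  CH2 → C:1 H:2
  CH3 → C:1 H:3
Element totals:
  C: 3
  H: 8
Molecular formula: C3H8.
  M = 3(12.0) + 8(1.007825)
    = 36.000000 + 8.062600 = 44.062600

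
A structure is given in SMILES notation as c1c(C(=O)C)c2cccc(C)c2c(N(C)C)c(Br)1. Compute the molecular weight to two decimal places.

306.20 g/mol

Atom tally by fragment:
  naphthalene ring system core → C:10 H:8
  (− 4 ring H displaced by substituents)
  + COCH3 → C:2 H:3 O:1
  + CH3 → C:1 H:3
  + N(CH3)2 → N:1 C:2 H:6
  + Br → Br:1
Element totals:
  C: 15
  H: 16
  Br: 1
  N: 1
  O: 1
Molecular formula: C15H16BrNO.
  M = 15(12.011) + 16(1.008) + 79.904 + 14.007 + 15.999
    = 180.165 + 16.128 + 79.904 + 14.007 + 15.999 = 306.203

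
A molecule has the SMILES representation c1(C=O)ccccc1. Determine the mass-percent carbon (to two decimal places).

Atom tally by fragment:
  benzene ring core → C:6 H:6
  (− 1 ring H displaced by substituents)
  + CHO → C:1 H:1 O:1
Element totals:
  C: 7
  H: 6
  O: 1
Molecular formula: C7H6O.
Molar mass = 106.124 g/mol.
Mass from C: 7 × 12.011 = 84.077 g/mol.
%C = 84.077 / 106.124 × 100 = 79.23%.

79.23%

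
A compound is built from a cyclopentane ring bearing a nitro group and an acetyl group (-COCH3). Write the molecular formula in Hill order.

Atom tally by fragment:
  cyclopentane ring core → C:5 H:10
  (− 2 ring H displaced by substituents)
  + NO2 → N:1 O:2
  + COCH3 → C:2 H:3 O:1
Element totals:
  C: 7
  H: 11
  N: 1
  O: 3

C7H11NO3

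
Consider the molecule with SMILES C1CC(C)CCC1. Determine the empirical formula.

Atom tally by fragment:
  cyclohexane ring core → C:6 H:12
  (− 1 ring H displaced by substituents)
  + CH3 → C:1 H:3
Element totals:
  C: 7
  H: 14
Molecular formula: C7H14.
gcd of subscripts = 7; dividing each by 7:
  C: 7/7 = 1
  H: 14/7 = 2

CH2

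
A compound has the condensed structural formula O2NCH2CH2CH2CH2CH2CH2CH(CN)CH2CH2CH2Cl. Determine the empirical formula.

C11H19ClN2O2

Atom tally by fragment:
  O2NCH2 → C:1 H:2 N:1 O:2
  CH2 → C:1 H:2
  CH2 → C:1 H:2
  CH2 → C:1 H:2
  CH2 → C:1 H:2
  CH2 → C:1 H:2
  CH(CN) → C:2 H:1 N:1
  CH2 → C:1 H:2
  CH2 → C:1 H:2
  CH2Cl → C:1 H:2 Cl:1
Element totals:
  C: 11
  H: 19
  Cl: 1
  N: 2
  O: 2
Molecular formula: C11H19ClN2O2.
gcd of subscripts (11, 1, 19, 2, 2) = 1, so the empirical formula equals the molecular formula.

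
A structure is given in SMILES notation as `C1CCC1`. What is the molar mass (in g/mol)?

Atom tally by fragment:
  cyclobutane ring core → C:4 H:8
Element totals:
  C: 4
  H: 8
Molecular formula: C4H8.
  M = 4(12.011) + 8(1.008)
    = 48.044 + 8.064 = 56.108

56.11 g/mol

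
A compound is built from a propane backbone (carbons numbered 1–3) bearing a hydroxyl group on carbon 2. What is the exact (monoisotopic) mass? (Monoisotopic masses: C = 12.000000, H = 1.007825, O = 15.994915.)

60.0575

Atom tally by fragment:
  CH3 → C:1 H:3
  CH(OH) → C:1 H:2 O:1
  CH3 → C:1 H:3
Element totals:
  C: 3
  H: 8
  O: 1
Molecular formula: C3H8O.
  M = 3(12.0) + 8(1.007825) + 15.994915
    = 36.000000 + 8.062600 + 15.994915 = 60.057515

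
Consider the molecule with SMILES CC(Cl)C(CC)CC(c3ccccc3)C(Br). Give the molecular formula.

C14H20BrCl

Atom tally by fragment:
  CH3 → C:1 H:3
  CH(Cl) → C:1 H:1 Cl:1
  CH(C2H5) → C:3 H:6
  CH2 → C:1 H:2
  CH(C6H5) → C:7 H:6
  CH2Br → C:1 H:2 Br:1
Element totals:
  C: 14
  H: 20
  Br: 1
  Cl: 1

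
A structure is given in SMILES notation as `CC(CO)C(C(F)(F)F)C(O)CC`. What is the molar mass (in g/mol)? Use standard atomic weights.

Atom tally by fragment:
  CH3 → C:1 H:3
  CH(CH2OH) → C:2 H:4 O:1
  CH(CF3) → C:2 H:1 F:3
  CH(OH) → C:1 H:2 O:1
  CH2 → C:1 H:2
  CH3 → C:1 H:3
Element totals:
  C: 8
  H: 15
  F: 3
  O: 2
Molecular formula: C8H15F3O2.
  M = 8(12.011) + 15(1.008) + 3(18.998) + 2(15.999)
    = 96.088 + 15.120 + 56.994 + 31.998 = 200.200

200.20 g/mol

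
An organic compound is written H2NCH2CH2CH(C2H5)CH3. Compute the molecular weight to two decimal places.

Element totals:
  C: 6
  H: 15
  N: 1
Molecular formula: C6H15N.
  M = 6(12.011) + 15(1.008) + 14.007
    = 72.066 + 15.120 + 14.007 = 101.193

101.19 g/mol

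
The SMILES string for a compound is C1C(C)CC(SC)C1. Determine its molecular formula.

Atom tally by fragment:
  cyclopentane ring core → C:5 H:10
  (− 2 ring H displaced by substituents)
  + CH3 → C:1 H:3
  + SCH3 → C:1 H:3 S:1
Element totals:
  C: 7
  H: 14
  S: 1

C7H14S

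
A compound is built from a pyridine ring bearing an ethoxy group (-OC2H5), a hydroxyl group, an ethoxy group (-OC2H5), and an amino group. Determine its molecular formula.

C9H14N2O3

Atom tally by fragment:
  pyridine ring core → C:5 H:5 N:1
  (− 4 ring H displaced by substituents)
  + OC2H5 → C:2 H:5 O:1
  + OH → O:1 H:1
  + OC2H5 → C:2 H:5 O:1
  + NH2 → N:1 H:2
Element totals:
  C: 9
  H: 14
  N: 2
  O: 3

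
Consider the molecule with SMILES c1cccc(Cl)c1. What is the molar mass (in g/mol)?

Atom tally by fragment:
  benzene ring core → C:6 H:6
  (− 1 ring H displaced by substituents)
  + Cl → Cl:1
Element totals:
  C: 6
  H: 5
  Cl: 1
Molecular formula: C6H5Cl.
  M = 6(12.011) + 5(1.008) + 35.45
    = 72.066 + 5.040 + 35.450 = 112.556

112.56 g/mol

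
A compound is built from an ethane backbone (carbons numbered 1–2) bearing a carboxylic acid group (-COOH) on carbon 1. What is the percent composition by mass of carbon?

Atom tally by fragment:
  HOOCCH2 → C:2 H:3 O:2
  CH3 → C:1 H:3
Element totals:
  C: 3
  H: 6
  O: 2
Molecular formula: C3H6O2.
Molar mass = 74.079 g/mol.
Mass from C: 3 × 12.011 = 36.033 g/mol.
%C = 36.033 / 74.079 × 100 = 48.64%.

48.64%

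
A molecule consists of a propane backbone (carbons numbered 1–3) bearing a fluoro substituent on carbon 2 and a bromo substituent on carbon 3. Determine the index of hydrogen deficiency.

Atom tally by fragment:
  CH3 → C:1 H:3
  CH(F) → C:1 H:1 F:1
  CH2Br → C:1 H:2 Br:1
Element totals:
  C: 3
  H: 6
  Br: 1
  F: 1
Molecular formula: C3H6BrF.
DoU = (2C + 2 + N − H − X) / 2 = (2·3 + 2 + 0 − 6 − 2) / 2 = 0.

0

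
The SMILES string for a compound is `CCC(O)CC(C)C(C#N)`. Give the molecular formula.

Atom tally by fragment:
  CH3 → C:1 H:3
  CH2 → C:1 H:2
  CH(OH) → C:1 H:2 O:1
  CH2 → C:1 H:2
  CH(CH3) → C:2 H:4
  CH2CN → C:2 H:2 N:1
Element totals:
  C: 8
  H: 15
  N: 1
  O: 1

C8H15NO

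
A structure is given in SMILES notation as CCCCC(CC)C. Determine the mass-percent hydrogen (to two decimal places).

Atom tally by fragment:
  CH3 → C:1 H:3
  CH2 → C:1 H:2
  CH2 → C:1 H:2
  CH2 → C:1 H:2
  CH(C2H5) → C:3 H:6
  CH3 → C:1 H:3
Element totals:
  C: 8
  H: 18
Molecular formula: C8H18.
Molar mass = 114.232 g/mol.
Mass from H: 18 × 1.008 = 18.144 g/mol.
%H = 18.144 / 114.232 × 100 = 15.88%.

15.88%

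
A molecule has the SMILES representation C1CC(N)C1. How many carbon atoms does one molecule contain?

Atom tally by fragment:
  cyclobutane ring core → C:4 H:8
  (− 1 ring H displaced by substituents)
  + NH2 → N:1 H:2
Element totals:
  C: 4
  H: 9
  N: 1

4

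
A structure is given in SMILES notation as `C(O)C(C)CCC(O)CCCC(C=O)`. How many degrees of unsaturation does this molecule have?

1

Atom tally by fragment:
  HOCH2 → C:1 H:3 O:1
  CH(CH3) → C:2 H:4
  CH2 → C:1 H:2
  CH2 → C:1 H:2
  CH(OH) → C:1 H:2 O:1
  CH2 → C:1 H:2
  CH2 → C:1 H:2
  CH2 → C:1 H:2
  CH2CHO → C:2 H:3 O:1
Element totals:
  C: 11
  H: 22
  O: 3
Molecular formula: C11H22O3.
DoU = (2C + 2 + N − H − X) / 2 = (2·11 + 2 + 0 − 22 − 0) / 2 = 1.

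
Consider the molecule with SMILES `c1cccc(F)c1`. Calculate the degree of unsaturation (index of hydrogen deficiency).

4

Atom tally by fragment:
  benzene ring core → C:6 H:6
  (− 1 ring H displaced by substituents)
  + F → F:1
Element totals:
  C: 6
  H: 5
  F: 1
Molecular formula: C6H5F.
DoU = (2C + 2 + N − H − X) / 2 = (2·6 + 2 + 0 − 5 − 1) / 2 = 4.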